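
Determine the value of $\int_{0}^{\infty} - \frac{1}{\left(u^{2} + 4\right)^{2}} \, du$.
$- \frac{\pi}{32}$

Start from the standard arctangent integral
$$J(a) = \int_{0}^{\infty} - \frac{1}{a^{2} + u^{2}} \, du = - \frac{\pi}{2 a}.$$

Differentiating under the integral sign with respect to $a$,
$$\frac{dJ}{da} = \int_{0}^{\infty} \frac{2 a}{\left(a^{2} + u^{2}\right)^{2}} \, du = \frac{\pi}{2 a^{2}},$$
so $\int_{0}^{\infty} - \frac{1}{\left(a^{2} + u^{2}\right)^{2}} \, du = - \frac{\pi}{4 a^{3}}$.

Setting $a = 2$:
$$I = - \frac{\pi}{32}.$$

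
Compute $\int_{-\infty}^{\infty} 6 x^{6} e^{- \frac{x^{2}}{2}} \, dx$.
$90 \sqrt{2} \sqrt{\pi}$

Start from the elementary integral
$$J(a) = \int_{-\infty}^{\infty} 6 e^{- a x^{2}} \, dx = \frac{6 \sqrt{\pi}}{\sqrt{a}}.$$

Differentiating under the integral sign brings down a factor of $(-x^2)$:
$$\frac{dJ}{da} = \int_{-\infty}^{\infty} - 6 x^{2} e^{- a x^{2}} \, dx = - \frac{3 \sqrt{\pi}}{a^{\frac{3}{2}}}.$$

Repeating $3$ times in total — each differentiation brings down another $(-x^2)$ — gives
$$\frac{d^{3}J}{da^{3}} = \int_{-\infty}^{\infty} - 6 x^{6} e^{- a x^{2}} \, dx = - \frac{45 \sqrt{\pi}}{4 a^{\frac{7}{2}}},$$
and the integrand here is $(-1)^{3}$ times the target integrand, so $I = (-1)^{3}\,\frac{d^{3}J}{da^{3}} = \frac{45 \sqrt{\pi}}{4 a^{\frac{7}{2}}}$.

Setting $a = \frac{1}{2}$:
$$I = 90 \sqrt{2} \sqrt{\pi}.$$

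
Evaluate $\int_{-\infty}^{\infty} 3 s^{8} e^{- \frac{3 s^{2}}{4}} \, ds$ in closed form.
$\frac{1120 \sqrt{3} \sqrt{\pi}}{27}$

Consider the simpler parametrised integral
$$J(a) = \int_{-\infty}^{\infty} 3 e^{- a s^{2}} \, ds = \frac{3 \sqrt{\pi}}{\sqrt{a}}.$$

Differentiating under the integral sign brings down a factor of $(-s^2)$:
$$\frac{dJ}{da} = \int_{-\infty}^{\infty} - 3 s^{2} e^{- a s^{2}} \, ds = - \frac{3 \sqrt{\pi}}{2 a^{\frac{3}{2}}}.$$

Repeating $4$ times in total — each differentiation brings down another $(-s^2)$ — gives
$$\frac{d^{4}J}{da^{4}} = \int_{-\infty}^{\infty} 3 s^{8} e^{- a s^{2}} \, ds = \frac{315 \sqrt{\pi}}{16 a^{\frac{9}{2}}},$$
and the integrand here is exactly the target integrand, so $I = \frac{315 \sqrt{\pi}}{16 a^{\frac{9}{2}}}$.

Setting $a = \frac{3}{4}$:
$$I = \frac{1120 \sqrt{3} \sqrt{\pi}}{27}.$$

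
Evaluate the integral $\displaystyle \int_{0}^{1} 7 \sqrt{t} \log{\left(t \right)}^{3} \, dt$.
$- \frac{224}{27}$

Consider the simpler parametrised integral
$$J(a) = \int_{0}^{1} 7 t^{a} \, dt = \frac{7}{a + 1}.$$

Differentiating under the integral sign brings down a factor of $\ln t$:
$$\frac{dJ}{da} = \int_{0}^{1} 7 t^{a} \log{\left(t \right)} \, dt = - \frac{7}{\left(a + 1\right)^{2}}.$$

Repeating $3$ times in total — each differentiation brings down another $\ln t$ — gives
$$\frac{d^{3}J}{da^{3}} = \int_{0}^{1} 7 t^{a} \log{\left(t \right)}^{3} \, dt = - \frac{42}{\left(a + 1\right)^{4}},$$
and the integrand here is exactly the target integrand, so $I = - \frac{42}{\left(a + 1\right)^{4}}$.

Setting $a = \frac{1}{2}$:
$$I = - \frac{224}{27}.$$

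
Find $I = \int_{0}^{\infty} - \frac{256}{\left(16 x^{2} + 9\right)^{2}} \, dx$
$- \frac{16 \pi}{27}$

Begin with the known result
$$J(a) = \int_{0}^{\infty} - \frac{1}{a^{2} + x^{2}} \, dx = - \frac{\pi}{2 a}.$$

Differentiating under the integral sign with respect to $a$,
$$\frac{dJ}{da} = \int_{0}^{\infty} \frac{2 a}{\left(a^{2} + x^{2}\right)^{2}} \, dx = \frac{\pi}{2 a^{2}},$$
so $\int_{0}^{\infty} - \frac{1}{\left(a^{2} + x^{2}\right)^{2}} \, dx = - \frac{\pi}{4 a^{3}}$.

Setting $a = \frac{3}{4}$:
$$I = - \frac{16 \pi}{27}.$$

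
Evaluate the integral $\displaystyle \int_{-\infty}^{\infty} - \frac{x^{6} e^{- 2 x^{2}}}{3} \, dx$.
$- \frac{5 \sqrt{2} \sqrt{\pi}}{128}$

Start from the elementary integral
$$J(a) = \int_{-\infty}^{\infty} - \frac{e^{- a x^{2}}}{3} \, dx = - \frac{\sqrt{\pi}}{3 \sqrt{a}}.$$

Differentiating under the integral sign brings down a factor of $(-x^2)$:
$$\frac{dJ}{da} = \int_{-\infty}^{\infty} \frac{x^{2} e^{- a x^{2}}}{3} \, dx = \frac{\sqrt{\pi}}{6 a^{\frac{3}{2}}}.$$

Repeating $3$ times in total — each differentiation brings down another $(-x^2)$ — gives
$$\frac{d^{3}J}{da^{3}} = \int_{-\infty}^{\infty} \frac{x^{6} e^{- a x^{2}}}{3} \, dx = \frac{5 \sqrt{\pi}}{8 a^{\frac{7}{2}}},$$
and the integrand here is $(-1)^{3}$ times the target integrand, so $I = (-1)^{3}\,\frac{d^{3}J}{da^{3}} = - \frac{5 \sqrt{\pi}}{8 a^{\frac{7}{2}}}$.

Setting $a = 2$:
$$I = - \frac{5 \sqrt{2} \sqrt{\pi}}{128}.$$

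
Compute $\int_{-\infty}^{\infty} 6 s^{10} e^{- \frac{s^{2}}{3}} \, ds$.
$\frac{688905 \sqrt{3} \sqrt{\pi}}{16}$

Begin with the known integral
$$J(a) = \int_{-\infty}^{\infty} 6 e^{- a s^{2}} \, ds = \frac{6 \sqrt{\pi}}{\sqrt{a}}.$$

Differentiating under the integral sign brings down a factor of $(-s^2)$:
$$\frac{dJ}{da} = \int_{-\infty}^{\infty} - 6 s^{2} e^{- a s^{2}} \, ds = - \frac{3 \sqrt{\pi}}{a^{\frac{3}{2}}}.$$

Repeating $5$ times in total — each differentiation brings down another $(-s^2)$ — gives
$$\frac{d^{5}J}{da^{5}} = \int_{-\infty}^{\infty} - 6 s^{10} e^{- a s^{2}} \, ds = - \frac{2835 \sqrt{\pi}}{16 a^{\frac{11}{2}}},$$
and the integrand here is $(-1)^{5}$ times the target integrand, so $I = (-1)^{5}\,\frac{d^{5}J}{da^{5}} = \frac{2835 \sqrt{\pi}}{16 a^{\frac{11}{2}}}$.

Setting $a = \frac{1}{3}$:
$$I = \frac{688905 \sqrt{3} \sqrt{\pi}}{16}.$$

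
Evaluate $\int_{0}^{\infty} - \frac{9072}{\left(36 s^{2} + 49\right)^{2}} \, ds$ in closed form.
$- \frac{54 \pi}{49}$

Recall the elementary integral
$$J(a) = \int_{0}^{\infty} - \frac{7}{a^{2} + s^{2}} \, ds = - \frac{7 \pi}{2 a}.$$

Differentiating under the integral sign with respect to $a$,
$$\frac{dJ}{da} = \int_{0}^{\infty} \frac{14 a}{\left(a^{2} + s^{2}\right)^{2}} \, ds = \frac{7 \pi}{2 a^{2}},$$
so $\int_{0}^{\infty} - \frac{7}{\left(a^{2} + s^{2}\right)^{2}} \, ds = - \frac{7 \pi}{4 a^{3}}$.

Setting $a = \frac{7}{6}$:
$$I = - \frac{54 \pi}{49}.$$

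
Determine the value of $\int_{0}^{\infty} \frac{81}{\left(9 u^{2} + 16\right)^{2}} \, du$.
$\frac{27 \pi}{256}$

Start from the standard arctangent integral
$$J(a) = \int_{0}^{\infty} \frac{1}{a^{2} + u^{2}} \, du = \frac{\pi}{2 a}.$$

Differentiating under the integral sign with respect to $a$,
$$\frac{dJ}{da} = \int_{0}^{\infty} - \frac{2 a}{\left(a^{2} + u^{2}\right)^{2}} \, du = - \frac{\pi}{2 a^{2}},$$
so $\int_{0}^{\infty} \frac{1}{\left(a^{2} + u^{2}\right)^{2}} \, du = \frac{\pi}{4 a^{3}}$.

Setting $a = \frac{4}{3}$:
$$I = \frac{27 \pi}{256}.$$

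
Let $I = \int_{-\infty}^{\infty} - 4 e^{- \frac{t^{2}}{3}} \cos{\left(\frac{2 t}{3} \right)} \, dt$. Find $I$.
$- \frac{4 \sqrt{3} \sqrt{\pi}}{e^{\frac{1}{3}}}$

Let $b$ denote the cosine frequency and define $I(b) = \int_{-\infty}^{\infty} - 4 e^{- \frac{t^{2}}{3}} \cos{\left(b t \right)} \, dt$.

Differentiating under the integral sign,
$$I'(b) = \int_{-\infty}^{\infty} 4 t e^{- \frac{t^{2}}{3}} \sin{\left(b t \right)} \, dt.$$

Integrate $\int_{-\infty}^{\infty} t \sin(b t)\, e^{- \frac{t^{2}}{3}}\, dt$ by parts with $u = \sin(b t)$ and $dv = t\, e^{- \frac{t^{2}}{3}}\, dt$, giving $v = - \frac{3 e^{- \frac{t^{2}}{3}}}{2}$. The boundary term vanishes and
$$\int_{-\infty}^{\infty} t \sin(b t)\, e^{- \frac{t^{2}}{3}}\, dt = \frac{3 b}{2} \int_{-\infty}^{\infty} \cos(b t)\, e^{- \frac{t^{2}}{3}}\, dt,$$
so $I'(b) = - \frac{3 b}{2}\, I(b)$.

This is a separable first-order ODE; solving with the initial condition $I(0) = \int_{-\infty}^{\infty} - 4 e^{- \frac{t^{2}}{3}}\,dt = - 4 \sqrt{3} \sqrt{\pi}$ gives
$$I(b) = - 4 \sqrt{3} \sqrt{\pi} e^{- \frac{3 b^{2}}{4}}.$$

Setting $b = \frac{2}{3}$:
$$I = - \frac{4 \sqrt{3} \sqrt{\pi}}{e^{\frac{1}{3}}}.$$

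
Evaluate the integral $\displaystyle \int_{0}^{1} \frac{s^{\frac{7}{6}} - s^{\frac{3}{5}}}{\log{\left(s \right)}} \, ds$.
$\log{\left(\frac{65}{48} \right)}$

Introduce a parameter $a$ in the exponent: let $I(a) = \int_{0}^{1} \frac{- s^{\frac{3}{5}} + s^{a}}{\log{\left(s \right)}} \, ds$.

Since $\dfrac{\partial}{\partial a}\,s^{a} = s^{a} \ln s$, the $\ln s$ in the denominator cancels and
$$\frac{dI}{da} = \int_{0}^{1} s^{a} \, ds = \left[\frac{s^{a+1}}{a+1}\right]_0^1 = \frac{1}{a + 1}.$$

Integrating with respect to $a$ gives $I(a) = \log{\left(\frac{5 a}{8} + \frac{5}{8} \right)} + C$.

At $a = \frac{3}{5}$ the integrand is identically $0$, so $I(\frac{3}{5}) = 0$. The closed form gives $0$, hence $C = 0$.

Setting $a = \frac{7}{6}$:
$$I = \log{\left(\frac{65}{48} \right)}.$$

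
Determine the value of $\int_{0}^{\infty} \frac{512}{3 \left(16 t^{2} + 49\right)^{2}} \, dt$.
$\frac{32 \pi}{1029}$

Recall the elementary integral
$$J(a) = \int_{0}^{\infty} \frac{2}{3 \left(a^{2} + t^{2}\right)} \, dt = \frac{\pi}{3 a}.$$

Differentiating under the integral sign with respect to $a$,
$$\frac{dJ}{da} = \int_{0}^{\infty} - \frac{4 a}{3 \left(a^{2} + t^{2}\right)^{2}} \, dt = - \frac{\pi}{3 a^{2}},$$
so $\int_{0}^{\infty} \frac{2}{3 \left(a^{2} + t^{2}\right)^{2}} \, dt = \frac{\pi}{6 a^{3}}$.

Setting $a = \frac{7}{4}$:
$$I = \frac{32 \pi}{1029}.$$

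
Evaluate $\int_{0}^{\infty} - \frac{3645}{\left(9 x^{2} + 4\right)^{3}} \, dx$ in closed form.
$- \frac{3645 \pi}{512}$

Begin with the known result
$$J(a) = \int_{0}^{\infty} - \frac{5}{a^{2} + x^{2}} \, dx = - \frac{5 \pi}{2 a}.$$

Differentiating under the integral sign with respect to $a$,
$$\frac{dJ}{da} = \int_{0}^{\infty} \frac{10 a}{\left(a^{2} + x^{2}\right)^{2}} \, dx = \frac{5 \pi}{2 a^{2}},$$
so $\int_{0}^{\infty} - \frac{5}{\left(a^{2} + x^{2}\right)^{2}} \, dx = - \frac{5 \pi}{4 a^{3}}$.

Repeating — each differentiation of $1/(x^2+a^2)^j$ produces $-2ja/(x^2+a^2)^{j+1}$ — and dividing through by $-2ja$ at each step yields, after $2$ differentiations in total,
$$\int_{0}^{\infty} - \frac{5}{\left(a^{2} + x^{2}\right)^{3}} \, dx = - \frac{15 \pi}{16 a^{5}}.$$

Setting $a = \frac{2}{3}$:
$$I = - \frac{3645 \pi}{512}.$$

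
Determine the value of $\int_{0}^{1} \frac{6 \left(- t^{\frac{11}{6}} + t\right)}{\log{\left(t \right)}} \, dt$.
$\log{\left(\frac{2985984}{24137569} \right)}$

Consider the one-parameter family: let $I(a) = \int_{0}^{1} \frac{6 \left(- t^{\frac{11}{6}} + t^{a}\right)}{\log{\left(t \right)}} \, dt$.

Since $\dfrac{\partial}{\partial a}\,t^{a} = t^{a} \ln t$, the $\ln t$ in the denominator cancels and
$$\frac{dI}{da} = \int_{0}^{1} 6 t^{a} \, dt = 6 \left[\frac{t^{a+1}}{a+1}\right]_0^1 = \frac{6}{a + 1}.$$

Integrating with respect to $a$ gives $I(a) = \log{\left(\frac{46656 \left(a + 1\right)^{6}}{24137569} \right)} + C$.

At $a = \frac{11}{6}$ the integrand is identically $0$, so $I(\frac{11}{6}) = 0$. The closed form gives $0$, hence $C = 0$.

Setting $a = 1$:
$$I = \log{\left(\frac{2985984}{24137569} \right)}.$$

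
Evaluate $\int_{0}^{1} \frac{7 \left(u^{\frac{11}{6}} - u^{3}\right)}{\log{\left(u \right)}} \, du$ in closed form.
$- \log{\left(\frac{4586471424}{410338673} \right)}$

Consider the one-parameter family: let $I(a) = \int_{0}^{1} \frac{7 \left(u^{\frac{11}{6}} - u^{a}\right)}{\log{\left(u \right)}} \, du$.

Since $\dfrac{\partial}{\partial a}\,u^{a} = u^{a} \ln u$, the $\ln u$ in the denominator cancels and
$$\frac{dI}{da} = \int_{0}^{1} -7 u^{a} \, du = -7 \left[\frac{u^{a+1}}{a+1}\right]_0^1 = - \frac{7}{a + 1}.$$

Integrating with respect to $a$ gives $I(a) = - \log{\left(\frac{279936 \left(a + 1\right)^{7}}{410338673} \right)} + C$.

At $a = \frac{11}{6}$ the integrand is identically $0$, so $I(\frac{11}{6}) = 0$. The closed form gives $0$, hence $C = 0$.

Setting $a = 3$:
$$I = - \log{\left(\frac{4586471424}{410338673} \right)}.$$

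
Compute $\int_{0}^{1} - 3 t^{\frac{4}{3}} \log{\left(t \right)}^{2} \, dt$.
$- \frac{162}{343}$

Begin with the known integral
$$J(a) = \int_{0}^{1} - 3 t^{a} \, dt = - \frac{3}{a + 1}.$$

Differentiating under the integral sign brings down a factor of $\ln t$:
$$\frac{dJ}{da} = \int_{0}^{1} - 3 t^{a} \log{\left(t \right)} \, dt = \frac{3}{\left(a + 1\right)^{2}}.$$

Repeating twice in total — each differentiation brings down another $\ln t$ — gives
$$\frac{d^{2}J}{da^{2}} = \int_{0}^{1} - 3 t^{a} \log{\left(t \right)}^{2} \, dt = - \frac{6}{\left(a + 1\right)^{3}},$$
and the integrand here is exactly the target integrand, so $I = - \frac{6}{\left(a + 1\right)^{3}}$.

Setting $a = \frac{4}{3}$:
$$I = - \frac{162}{343}.$$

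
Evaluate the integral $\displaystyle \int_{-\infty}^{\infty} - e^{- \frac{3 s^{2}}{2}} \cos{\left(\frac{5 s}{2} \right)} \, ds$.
$- \frac{\sqrt{6} \sqrt{\pi}}{3 e^{\frac{25}{24}}}$

Treat the cosine frequency as a parameter and define $I(b) = \int_{-\infty}^{\infty} - e^{- \frac{3 s^{2}}{2}} \cos{\left(b s \right)} \, ds$.

Differentiating under the integral sign,
$$I'(b) = \int_{-\infty}^{\infty} s e^{- \frac{3 s^{2}}{2}} \sin{\left(b s \right)} \, ds.$$

Integrate $\int_{-\infty}^{\infty} s \sin(b s)\, e^{- \frac{3 s^{2}}{2}}\, ds$ by parts with $u = \sin(b s)$ and $dv = s\, e^{- \frac{3 s^{2}}{2}}\, ds$, giving $v = - \frac{e^{- \frac{3 s^{2}}{2}}}{3}$. The boundary term vanishes and
$$\int_{-\infty}^{\infty} s \sin(b s)\, e^{- \frac{3 s^{2}}{2}}\, ds = \frac{b}{3} \int_{-\infty}^{\infty} \cos(b s)\, e^{- \frac{3 s^{2}}{2}}\, ds,$$
so $I'(b) = - \frac{b}{3}\, I(b)$.

This is a separable first-order ODE; solving with the initial condition $I(0) = \int_{-\infty}^{\infty} - e^{- \frac{3 s^{2}}{2}}\,ds = - \frac{\sqrt{6} \sqrt{\pi}}{3}$ gives
$$I(b) = - \frac{\sqrt{6} \sqrt{\pi} e^{- \frac{b^{2}}{6}}}{3}.$$

Setting $b = \frac{5}{2}$:
$$I = - \frac{\sqrt{6} \sqrt{\pi}}{3 e^{\frac{25}{24}}}.$$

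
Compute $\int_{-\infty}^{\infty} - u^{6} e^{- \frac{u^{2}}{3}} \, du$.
$- \frac{405 \sqrt{3} \sqrt{\pi}}{8}$

Begin with the known integral
$$J(a) = \int_{-\infty}^{\infty} - e^{- a u^{2}} \, du = - \frac{\sqrt{\pi}}{\sqrt{a}}.$$

Differentiating under the integral sign brings down a factor of $(-u^2)$:
$$\frac{dJ}{da} = \int_{-\infty}^{\infty} u^{2} e^{- a u^{2}} \, du = \frac{\sqrt{\pi}}{2 a^{\frac{3}{2}}}.$$

Repeating $3$ times in total — each differentiation brings down another $(-u^2)$ — gives
$$\frac{d^{3}J}{da^{3}} = \int_{-\infty}^{\infty} u^{6} e^{- a u^{2}} \, du = \frac{15 \sqrt{\pi}}{8 a^{\frac{7}{2}}},$$
and the integrand here is $(-1)^{3}$ times the target integrand, so $I = (-1)^{3}\,\frac{d^{3}J}{da^{3}} = - \frac{15 \sqrt{\pi}}{8 a^{\frac{7}{2}}}$.

Setting $a = \frac{1}{3}$:
$$I = - \frac{405 \sqrt{3} \sqrt{\pi}}{8}.$$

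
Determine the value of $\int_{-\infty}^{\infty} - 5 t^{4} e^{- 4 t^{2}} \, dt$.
$- \frac{15 \sqrt{\pi}}{128}$

Begin with the known integral
$$J(a) = \int_{-\infty}^{\infty} - 5 e^{- a t^{2}} \, dt = - \frac{5 \sqrt{\pi}}{\sqrt{a}}.$$

Differentiating under the integral sign brings down a factor of $(-t^2)$:
$$\frac{dJ}{da} = \int_{-\infty}^{\infty} 5 t^{2} e^{- a t^{2}} \, dt = \frac{5 \sqrt{\pi}}{2 a^{\frac{3}{2}}}.$$

Repeating twice in total — each differentiation brings down another $(-t^2)$ — gives
$$\frac{d^{2}J}{da^{2}} = \int_{-\infty}^{\infty} - 5 t^{4} e^{- a t^{2}} \, dt = - \frac{15 \sqrt{\pi}}{4 a^{\frac{5}{2}}},$$
and the integrand here is exactly the target integrand, so $I = - \frac{15 \sqrt{\pi}}{4 a^{\frac{5}{2}}}$.

Setting $a = 4$:
$$I = - \frac{15 \sqrt{\pi}}{128}.$$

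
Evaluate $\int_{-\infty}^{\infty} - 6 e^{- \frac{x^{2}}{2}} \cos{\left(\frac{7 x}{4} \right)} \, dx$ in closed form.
$- \frac{6 \sqrt{2} \sqrt{\pi}}{e^{\frac{49}{32}}}$

Define $I(b) = \int_{-\infty}^{\infty} - 6 e^{- \frac{x^{2}}{2}} \cos{\left(b x \right)} \, dx$.

Differentiating under the integral sign,
$$I'(b) = \int_{-\infty}^{\infty} 6 x e^{- \frac{x^{2}}{2}} \sin{\left(b x \right)} \, dx.$$

Integrate $\int_{-\infty}^{\infty} x \sin(b x)\, e^{- \frac{x^{2}}{2}}\, dx$ by parts with $u = \sin(b x)$ and $dv = x\, e^{- \frac{x^{2}}{2}}\, dx$, giving $v = - e^{- \frac{x^{2}}{2}}$. The boundary term vanishes and
$$\int_{-\infty}^{\infty} x \sin(b x)\, e^{- \frac{x^{2}}{2}}\, dx = b \int_{-\infty}^{\infty} \cos(b x)\, e^{- \frac{x^{2}}{2}}\, dx,$$
so $I'(b) = - b\, I(b)$.

This is a separable first-order ODE; solving with the initial condition $I(0) = \int_{-\infty}^{\infty} - 6 e^{- \frac{x^{2}}{2}}\,dx = - 6 \sqrt{2} \sqrt{\pi}$ gives
$$I(b) = - 6 \sqrt{2} \sqrt{\pi} e^{- \frac{b^{2}}{2}}.$$

Setting $b = \frac{7}{4}$:
$$I = - \frac{6 \sqrt{2} \sqrt{\pi}}{e^{\frac{49}{32}}}.$$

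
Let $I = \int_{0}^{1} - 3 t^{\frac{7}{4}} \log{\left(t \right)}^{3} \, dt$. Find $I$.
$\frac{4608}{14641}$

Start from the elementary integral
$$J(a) = \int_{0}^{1} - 3 t^{a} \, dt = - \frac{3}{a + 1}.$$

Differentiating under the integral sign brings down a factor of $\ln t$:
$$\frac{dJ}{da} = \int_{0}^{1} - 3 t^{a} \log{\left(t \right)} \, dt = \frac{3}{\left(a + 1\right)^{2}}.$$

Repeating $3$ times in total — each differentiation brings down another $\ln t$ — gives
$$\frac{d^{3}J}{da^{3}} = \int_{0}^{1} - 3 t^{a} \log{\left(t \right)}^{3} \, dt = \frac{18}{\left(a + 1\right)^{4}},$$
and the integrand here is exactly the target integrand, so $I = \frac{18}{\left(a + 1\right)^{4}}$.

Setting $a = \frac{7}{4}$:
$$I = \frac{4608}{14641}.$$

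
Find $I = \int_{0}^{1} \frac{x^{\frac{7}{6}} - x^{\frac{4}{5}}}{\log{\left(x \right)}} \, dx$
$- \log{\left(54 \right)} + \log{\left(65 \right)}$

Consider the one-parameter family: let $I(a) = \int_{0}^{1} \frac{x^{\frac{7}{6}} - x^{a}}{\log{\left(x \right)}} \, dx$.

Since $\dfrac{\partial}{\partial a}\,x^{a} = x^{a} \ln x$, the $\ln x$ in the denominator cancels and
$$\frac{dI}{da} = \int_{0}^{1} -1 x^{a} \, dx = -1 \left[\frac{x^{a+1}}{a+1}\right]_0^1 = - \frac{1}{a + 1}.$$

Integrating with respect to $a$ gives $I(a) = - \log{\left(\frac{6 a}{13} + \frac{6}{13} \right)} + C$.

At $a = \frac{7}{6}$ the integrand is identically $0$, so $I(\frac{7}{6}) = 0$. The closed form gives $0$, hence $C = 0$.

Setting $a = \frac{4}{5}$:
$$I = - \log{\left(54 \right)} + \log{\left(65 \right)}.$$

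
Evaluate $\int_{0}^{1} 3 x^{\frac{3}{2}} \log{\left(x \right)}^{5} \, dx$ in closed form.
$- \frac{4608}{3125}$

Consider the simpler parametrised integral
$$J(a) = \int_{0}^{1} 3 x^{a} \, dx = \frac{3}{a + 1}.$$

Differentiating under the integral sign brings down a factor of $\ln x$:
$$\frac{dJ}{da} = \int_{0}^{1} 3 x^{a} \log{\left(x \right)} \, dx = - \frac{3}{\left(a + 1\right)^{2}}.$$

Repeating $5$ times in total — each differentiation brings down another $\ln x$ — gives
$$\frac{d^{5}J}{da^{5}} = \int_{0}^{1} 3 x^{a} \log{\left(x \right)}^{5} \, dx = - \frac{360}{\left(a + 1\right)^{6}},$$
and the integrand here is exactly the target integrand, so $I = - \frac{360}{\left(a + 1\right)^{6}}$.

Setting $a = \frac{3}{2}$:
$$I = - \frac{4608}{3125}.$$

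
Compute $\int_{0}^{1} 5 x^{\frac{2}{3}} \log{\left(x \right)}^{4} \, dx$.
$\frac{5832}{625}$

Begin with the known integral
$$J(a) = \int_{0}^{1} 5 x^{a} \, dx = \frac{5}{a + 1}.$$

Differentiating under the integral sign brings down a factor of $\ln x$:
$$\frac{dJ}{da} = \int_{0}^{1} 5 x^{a} \log{\left(x \right)} \, dx = - \frac{5}{\left(a + 1\right)^{2}}.$$

Repeating $4$ times in total — each differentiation brings down another $\ln x$ — gives
$$\frac{d^{4}J}{da^{4}} = \int_{0}^{1} 5 x^{a} \log{\left(x \right)}^{4} \, dx = \frac{120}{\left(a + 1\right)^{5}},$$
and the integrand here is exactly the target integrand, so $I = \frac{120}{\left(a + 1\right)^{5}}$.

Setting $a = \frac{2}{3}$:
$$I = \frac{5832}{625}.$$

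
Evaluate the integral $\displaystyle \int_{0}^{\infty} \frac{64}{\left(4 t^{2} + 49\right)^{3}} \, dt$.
$\frac{6 \pi}{16807}$

Begin with the known result
$$J(a) = \int_{0}^{\infty} \frac{1}{a^{2} + t^{2}} \, dt = \frac{\pi}{2 a}.$$

Differentiating under the integral sign with respect to $a$,
$$\frac{dJ}{da} = \int_{0}^{\infty} - \frac{2 a}{\left(a^{2} + t^{2}\right)^{2}} \, dt = - \frac{\pi}{2 a^{2}},$$
so $\int_{0}^{\infty} \frac{1}{\left(a^{2} + t^{2}\right)^{2}} \, dt = \frac{\pi}{4 a^{3}}$.

Repeating — each differentiation of $1/(t^2+a^2)^j$ produces $-2ja/(t^2+a^2)^{j+1}$ — and dividing through by $-2ja$ at each step yields, after $2$ differentiations in total,
$$\int_{0}^{\infty} \frac{1}{\left(a^{2} + t^{2}\right)^{3}} \, dt = \frac{3 \pi}{16 a^{5}}.$$

Setting $a = \frac{7}{2}$:
$$I = \frac{6 \pi}{16807}.$$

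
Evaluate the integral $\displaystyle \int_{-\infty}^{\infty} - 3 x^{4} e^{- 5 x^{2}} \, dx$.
$- \frac{9 \sqrt{5} \sqrt{\pi}}{500}$

Begin with the known integral
$$J(a) = \int_{-\infty}^{\infty} - 3 e^{- a x^{2}} \, dx = - \frac{3 \sqrt{\pi}}{\sqrt{a}}.$$

Differentiating under the integral sign brings down a factor of $(-x^2)$:
$$\frac{dJ}{da} = \int_{-\infty}^{\infty} 3 x^{2} e^{- a x^{2}} \, dx = \frac{3 \sqrt{\pi}}{2 a^{\frac{3}{2}}}.$$

Repeating twice in total — each differentiation brings down another $(-x^2)$ — gives
$$\frac{d^{2}J}{da^{2}} = \int_{-\infty}^{\infty} - 3 x^{4} e^{- a x^{2}} \, dx = - \frac{9 \sqrt{\pi}}{4 a^{\frac{5}{2}}},$$
and the integrand here is exactly the target integrand, so $I = - \frac{9 \sqrt{\pi}}{4 a^{\frac{5}{2}}}$.

Setting $a = 5$:
$$I = - \frac{9 \sqrt{5} \sqrt{\pi}}{500}.$$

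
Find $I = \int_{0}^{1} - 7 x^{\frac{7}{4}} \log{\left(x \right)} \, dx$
$\frac{112}{121}$

Start from the elementary integral
$$J(a) = \int_{0}^{1} - 7 x^{a} \, dx = - \frac{7}{a + 1}.$$

Differentiating under the integral sign brings down a factor of $\ln x$:
$$\frac{dJ}{da} = \int_{0}^{1} - 7 x^{a} \log{\left(x \right)} \, dx = \frac{7}{\left(a + 1\right)^{2}}.$$

The integral on the left is $I$, so $I = \frac{7}{\left(a + 1\right)^{2}}$.

Setting $a = \frac{7}{4}$:
$$I = \frac{112}{121}.$$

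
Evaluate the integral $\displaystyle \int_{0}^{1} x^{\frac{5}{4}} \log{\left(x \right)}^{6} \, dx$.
$\frac{1310720}{531441}$

Start from the elementary integral
$$J(a) = \int_{0}^{1} x^{a} \, dx = \frac{1}{a + 1}.$$

Differentiating under the integral sign brings down a factor of $\ln x$:
$$\frac{dJ}{da} = \int_{0}^{1} x^{a} \log{\left(x \right)} \, dx = - \frac{1}{\left(a + 1\right)^{2}}.$$

Repeating $6$ times in total — each differentiation brings down another $\ln x$ — gives
$$\frac{d^{6}J}{da^{6}} = \int_{0}^{1} x^{a} \log{\left(x \right)}^{6} \, dx = \frac{720}{\left(a + 1\right)^{7}},$$
and the integrand here is exactly the target integrand, so $I = \frac{720}{\left(a + 1\right)^{7}}$.

Setting $a = \frac{5}{4}$:
$$I = \frac{1310720}{531441}.$$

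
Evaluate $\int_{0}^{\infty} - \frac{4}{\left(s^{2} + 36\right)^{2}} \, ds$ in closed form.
$- \frac{\pi}{216}$

Start from the standard arctangent integral
$$J(a) = \int_{0}^{\infty} - \frac{4}{a^{2} + s^{2}} \, ds = - \frac{2 \pi}{a}.$$

Differentiating under the integral sign with respect to $a$,
$$\frac{dJ}{da} = \int_{0}^{\infty} \frac{8 a}{\left(a^{2} + s^{2}\right)^{2}} \, ds = \frac{2 \pi}{a^{2}},$$
so $\int_{0}^{\infty} - \frac{4}{\left(a^{2} + s^{2}\right)^{2}} \, ds = - \frac{\pi}{a^{3}}$.

Setting $a = 6$:
$$I = - \frac{\pi}{216}.$$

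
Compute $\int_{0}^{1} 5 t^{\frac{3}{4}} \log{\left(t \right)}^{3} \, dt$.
$- \frac{7680}{2401}$

Consider the simpler parametrised integral
$$J(a) = \int_{0}^{1} 5 t^{a} \, dt = \frac{5}{a + 1}.$$

Differentiating under the integral sign brings down a factor of $\ln t$:
$$\frac{dJ}{da} = \int_{0}^{1} 5 t^{a} \log{\left(t \right)} \, dt = - \frac{5}{\left(a + 1\right)^{2}}.$$

Repeating $3$ times in total — each differentiation brings down another $\ln t$ — gives
$$\frac{d^{3}J}{da^{3}} = \int_{0}^{1} 5 t^{a} \log{\left(t \right)}^{3} \, dt = - \frac{30}{\left(a + 1\right)^{4}},$$
and the integrand here is exactly the target integrand, so $I = - \frac{30}{\left(a + 1\right)^{4}}$.

Setting $a = \frac{3}{4}$:
$$I = - \frac{7680}{2401}.$$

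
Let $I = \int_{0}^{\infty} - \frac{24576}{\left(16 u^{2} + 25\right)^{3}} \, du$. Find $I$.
$- \frac{1152 \pi}{3125}$

Start from the standard arctangent integral
$$J(a) = \int_{0}^{\infty} - \frac{6}{a^{2} + u^{2}} \, du = - \frac{3 \pi}{a}.$$

Differentiating under the integral sign with respect to $a$,
$$\frac{dJ}{da} = \int_{0}^{\infty} \frac{12 a}{\left(a^{2} + u^{2}\right)^{2}} \, du = \frac{3 \pi}{a^{2}},$$
so $\int_{0}^{\infty} - \frac{6}{\left(a^{2} + u^{2}\right)^{2}} \, du = - \frac{3 \pi}{2 a^{3}}$.

Repeating — each differentiation of $1/(u^2+a^2)^j$ produces $-2ja/(u^2+a^2)^{j+1}$ — and dividing through by $-2ja$ at each step yields, after $2$ differentiations in total,
$$\int_{0}^{\infty} - \frac{6}{\left(a^{2} + u^{2}\right)^{3}} \, du = - \frac{9 \pi}{8 a^{5}}.$$

Setting $a = \frac{5}{4}$:
$$I = - \frac{1152 \pi}{3125}.$$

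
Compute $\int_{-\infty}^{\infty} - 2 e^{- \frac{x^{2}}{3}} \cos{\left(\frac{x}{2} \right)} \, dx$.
$- \frac{2 \sqrt{3} \sqrt{\pi}}{e^{\frac{3}{16}}}$

Treat the cosine frequency as a parameter and define $I(b) = \int_{-\infty}^{\infty} - 2 e^{- \frac{x^{2}}{3}} \cos{\left(b x \right)} \, dx$.

Differentiating under the integral sign,
$$I'(b) = \int_{-\infty}^{\infty} 2 x e^{- \frac{x^{2}}{3}} \sin{\left(b x \right)} \, dx.$$

Integrate $\int_{-\infty}^{\infty} x \sin(b x)\, e^{- \frac{x^{2}}{3}}\, dx$ by parts with $u = \sin(b x)$ and $dv = x\, e^{- \frac{x^{2}}{3}}\, dx$, giving $v = - \frac{3 e^{- \frac{x^{2}}{3}}}{2}$. The boundary term vanishes and
$$\int_{-\infty}^{\infty} x \sin(b x)\, e^{- \frac{x^{2}}{3}}\, dx = \frac{3 b}{2} \int_{-\infty}^{\infty} \cos(b x)\, e^{- \frac{x^{2}}{3}}\, dx,$$
so $I'(b) = - \frac{3 b}{2}\, I(b)$.

This is a separable first-order ODE; solving with the initial condition $I(0) = \int_{-\infty}^{\infty} - 2 e^{- \frac{x^{2}}{3}}\,dx = - 2 \sqrt{3} \sqrt{\pi}$ gives
$$I(b) = - 2 \sqrt{3} \sqrt{\pi} e^{- \frac{3 b^{2}}{4}}.$$

Setting $b = \frac{1}{2}$:
$$I = - \frac{2 \sqrt{3} \sqrt{\pi}}{e^{\frac{3}{16}}}.$$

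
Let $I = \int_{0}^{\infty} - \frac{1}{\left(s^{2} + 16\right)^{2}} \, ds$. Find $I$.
$- \frac{\pi}{256}$

Recall the elementary integral
$$J(a) = \int_{0}^{\infty} - \frac{1}{a^{2} + s^{2}} \, ds = - \frac{\pi}{2 a}.$$

Differentiating under the integral sign with respect to $a$,
$$\frac{dJ}{da} = \int_{0}^{\infty} \frac{2 a}{\left(a^{2} + s^{2}\right)^{2}} \, ds = \frac{\pi}{2 a^{2}},$$
so $\int_{0}^{\infty} - \frac{1}{\left(a^{2} + s^{2}\right)^{2}} \, ds = - \frac{\pi}{4 a^{3}}$.

Setting $a = 4$:
$$I = - \frac{\pi}{256}.$$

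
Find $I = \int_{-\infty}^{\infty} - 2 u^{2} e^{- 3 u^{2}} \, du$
$- \frac{\sqrt{3} \sqrt{\pi}}{9}$

Start from the elementary integral
$$J(a) = \int_{-\infty}^{\infty} - 2 e^{- a u^{2}} \, du = - \frac{2 \sqrt{\pi}}{\sqrt{a}}.$$

Differentiating under the integral sign brings down a factor of $(-u^2)$:
$$\frac{dJ}{da} = \int_{-\infty}^{\infty} 2 u^{2} e^{- a u^{2}} \, du = \frac{\sqrt{\pi}}{a^{\frac{3}{2}}}.$$

The integral on the left is $-I$, so $I = - \frac{\sqrt{\pi}}{a^{\frac{3}{2}}}$.

Setting $a = 3$:
$$I = - \frac{\sqrt{3} \sqrt{\pi}}{9}.$$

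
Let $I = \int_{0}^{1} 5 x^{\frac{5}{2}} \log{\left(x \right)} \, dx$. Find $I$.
$- \frac{20}{49}$

Consider the simpler parametrised integral
$$J(a) = \int_{0}^{1} 5 x^{a} \, dx = \frac{5}{a + 1}.$$

Differentiating under the integral sign brings down a factor of $\ln x$:
$$\frac{dJ}{da} = \int_{0}^{1} 5 x^{a} \log{\left(x \right)} \, dx = - \frac{5}{\left(a + 1\right)^{2}}.$$

The integral on the left is $I$, so $I = - \frac{5}{\left(a + 1\right)^{2}}$.

Setting $a = \frac{5}{2}$:
$$I = - \frac{20}{49}.$$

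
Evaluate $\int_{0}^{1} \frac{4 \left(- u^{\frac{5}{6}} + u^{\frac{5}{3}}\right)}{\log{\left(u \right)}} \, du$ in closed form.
$- \log{\left(\frac{14641}{65536} \right)}$

Introduce a parameter $a$ in the exponent: let $I(a) = \int_{0}^{1} \frac{4 \left(u^{\frac{5}{3}} - u^{a}\right)}{\log{\left(u \right)}} \, du$.

Since $\dfrac{\partial}{\partial a}\,u^{a} = u^{a} \ln u$, the $\ln u$ in the denominator cancels and
$$\frac{dI}{da} = \int_{0}^{1} -4 u^{a} \, du = -4 \left[\frac{u^{a+1}}{a+1}\right]_0^1 = - \frac{4}{a + 1}.$$

Integrating with respect to $a$ gives $I(a) = - \log{\left(\frac{81 \left(a + 1\right)^{4}}{4096} \right)} + C$.

At $a = \frac{5}{3}$ the integrand is identically $0$, so $I(\frac{5}{3}) = 0$. The closed form gives $0$, hence $C = 0$.

Setting $a = \frac{5}{6}$:
$$I = - \log{\left(\frac{14641}{65536} \right)}.$$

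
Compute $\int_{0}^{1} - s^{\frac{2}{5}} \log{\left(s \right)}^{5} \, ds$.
$\frac{1875000}{117649}$

Begin with the known integral
$$J(a) = \int_{0}^{1} - s^{a} \, ds = - \frac{1}{a + 1}.$$

Differentiating under the integral sign brings down a factor of $\ln s$:
$$\frac{dJ}{da} = \int_{0}^{1} - s^{a} \log{\left(s \right)} \, ds = \frac{1}{\left(a + 1\right)^{2}}.$$

Repeating $5$ times in total — each differentiation brings down another $\ln s$ — gives
$$\frac{d^{5}J}{da^{5}} = \int_{0}^{1} - s^{a} \log{\left(s \right)}^{5} \, ds = \frac{120}{\left(a + 1\right)^{6}},$$
and the integrand here is exactly the target integrand, so $I = \frac{120}{\left(a + 1\right)^{6}}$.

Setting $a = \frac{2}{5}$:
$$I = \frac{1875000}{117649}.$$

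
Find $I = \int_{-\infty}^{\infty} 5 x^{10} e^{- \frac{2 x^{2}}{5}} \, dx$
$\frac{14765625 \sqrt{10} \sqrt{\pi}}{2048}$

Consider the simpler parametrised integral
$$J(a) = \int_{-\infty}^{\infty} 5 e^{- a x^{2}} \, dx = \frac{5 \sqrt{\pi}}{\sqrt{a}}.$$

Differentiating under the integral sign brings down a factor of $(-x^2)$:
$$\frac{dJ}{da} = \int_{-\infty}^{\infty} - 5 x^{2} e^{- a x^{2}} \, dx = - \frac{5 \sqrt{\pi}}{2 a^{\frac{3}{2}}}.$$

Repeating $5$ times in total — each differentiation brings down another $(-x^2)$ — gives
$$\frac{d^{5}J}{da^{5}} = \int_{-\infty}^{\infty} - 5 x^{10} e^{- a x^{2}} \, dx = - \frac{4725 \sqrt{\pi}}{32 a^{\frac{11}{2}}},$$
and the integrand here is $(-1)^{5}$ times the target integrand, so $I = (-1)^{5}\,\frac{d^{5}J}{da^{5}} = \frac{4725 \sqrt{\pi}}{32 a^{\frac{11}{2}}}$.

Setting $a = \frac{2}{5}$:
$$I = \frac{14765625 \sqrt{10} \sqrt{\pi}}{2048}.$$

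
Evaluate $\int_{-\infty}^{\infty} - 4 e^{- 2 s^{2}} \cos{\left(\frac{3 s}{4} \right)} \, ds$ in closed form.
$- \frac{2 \sqrt{2} \sqrt{\pi}}{e^{\frac{9}{128}}}$

Treat the cosine frequency as a parameter and define $I(b) = \int_{-\infty}^{\infty} - 4 e^{- 2 s^{2}} \cos{\left(b s \right)} \, ds$.

Differentiating under the integral sign,
$$I'(b) = \int_{-\infty}^{\infty} 4 s e^{- 2 s^{2}} \sin{\left(b s \right)} \, ds.$$

Integrate $\int_{-\infty}^{\infty} s \sin(b s)\, e^{- 2 s^{2}}\, ds$ by parts with $u = \sin(b s)$ and $dv = s\, e^{- 2 s^{2}}\, ds$, giving $v = - \frac{e^{- 2 s^{2}}}{4}$. The boundary term vanishes and
$$\int_{-\infty}^{\infty} s \sin(b s)\, e^{- 2 s^{2}}\, ds = \frac{b}{4} \int_{-\infty}^{\infty} \cos(b s)\, e^{- 2 s^{2}}\, ds,$$
so $I'(b) = - \frac{b}{4}\, I(b)$.

This is a separable first-order ODE; solving with the initial condition $I(0) = \int_{-\infty}^{\infty} - 4 e^{- 2 s^{2}}\,ds = - 2 \sqrt{2} \sqrt{\pi}$ gives
$$I(b) = - 2 \sqrt{2} \sqrt{\pi} e^{- \frac{b^{2}}{8}}.$$

Setting $b = \frac{3}{4}$:
$$I = - \frac{2 \sqrt{2} \sqrt{\pi}}{e^{\frac{9}{128}}}.$$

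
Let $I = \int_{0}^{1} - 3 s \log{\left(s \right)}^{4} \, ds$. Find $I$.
$- \frac{9}{4}$

Start from the elementary integral
$$J(a) = \int_{0}^{1} - 3 s^{a} \, ds = - \frac{3}{a + 1}.$$

Differentiating under the integral sign brings down a factor of $\ln s$:
$$\frac{dJ}{da} = \int_{0}^{1} - 3 s^{a} \log{\left(s \right)} \, ds = \frac{3}{\left(a + 1\right)^{2}}.$$

Repeating $4$ times in total — each differentiation brings down another $\ln s$ — gives
$$\frac{d^{4}J}{da^{4}} = \int_{0}^{1} - 3 s^{a} \log{\left(s \right)}^{4} \, ds = - \frac{72}{\left(a + 1\right)^{5}},$$
and the integrand here is exactly the target integrand, so $I = - \frac{72}{\left(a + 1\right)^{5}}$.

Setting $a = 1$:
$$I = - \frac{9}{4}.$$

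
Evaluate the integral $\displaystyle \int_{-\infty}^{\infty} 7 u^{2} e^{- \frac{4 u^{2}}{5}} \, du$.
$\frac{35 \sqrt{5} \sqrt{\pi}}{16}$

Begin with the known integral
$$J(a) = \int_{-\infty}^{\infty} 7 e^{- a u^{2}} \, du = \frac{7 \sqrt{\pi}}{\sqrt{a}}.$$

Differentiating under the integral sign brings down a factor of $(-u^2)$:
$$\frac{dJ}{da} = \int_{-\infty}^{\infty} - 7 u^{2} e^{- a u^{2}} \, du = - \frac{7 \sqrt{\pi}}{2 a^{\frac{3}{2}}}.$$

The integral on the left is $-I$, so $I = \frac{7 \sqrt{\pi}}{2 a^{\frac{3}{2}}}$.

Setting $a = \frac{4}{5}$:
$$I = \frac{35 \sqrt{5} \sqrt{\pi}}{16}.$$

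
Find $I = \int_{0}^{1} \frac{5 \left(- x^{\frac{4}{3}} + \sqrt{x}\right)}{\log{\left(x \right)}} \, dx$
$\log{\left(\frac{59049}{537824} \right)}$

Consider the one-parameter family: let $I(a) = \int_{0}^{1} \frac{5 \left(- x^{\frac{4}{3}} + x^{a}\right)}{\log{\left(x \right)}} \, dx$.

Since $\dfrac{\partial}{\partial a}\,x^{a} = x^{a} \ln x$, the $\ln x$ in the denominator cancels and
$$\frac{dI}{da} = \int_{0}^{1} 5 x^{a} \, dx = 5 \left[\frac{x^{a+1}}{a+1}\right]_0^1 = \frac{5}{a + 1}.$$

Integrating with respect to $a$ gives $I(a) = \log{\left(\frac{243 \left(a + 1\right)^{5}}{16807} \right)} + C$.

At $a = \frac{4}{3}$ the integrand is identically $0$, so $I(\frac{4}{3}) = 0$. The closed form gives $0$, hence $C = 0$.

Setting $a = \frac{1}{2}$:
$$I = \log{\left(\frac{59049}{537824} \right)}.$$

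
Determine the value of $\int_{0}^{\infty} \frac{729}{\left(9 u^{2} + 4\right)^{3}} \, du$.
$\frac{729 \pi}{512}$

Recall the elementary integral
$$J(a) = \int_{0}^{\infty} \frac{1}{a^{2} + u^{2}} \, du = \frac{\pi}{2 a}.$$

Differentiating under the integral sign with respect to $a$,
$$\frac{dJ}{da} = \int_{0}^{\infty} - \frac{2 a}{\left(a^{2} + u^{2}\right)^{2}} \, du = - \frac{\pi}{2 a^{2}},$$
so $\int_{0}^{\infty} \frac{1}{\left(a^{2} + u^{2}\right)^{2}} \, du = \frac{\pi}{4 a^{3}}$.

Repeating — each differentiation of $1/(u^2+a^2)^j$ produces $-2ja/(u^2+a^2)^{j+1}$ — and dividing through by $-2ja$ at each step yields, after $2$ differentiations in total,
$$\int_{0}^{\infty} \frac{1}{\left(a^{2} + u^{2}\right)^{3}} \, du = \frac{3 \pi}{16 a^{5}}.$$

Setting $a = \frac{2}{3}$:
$$I = \frac{729 \pi}{512}.$$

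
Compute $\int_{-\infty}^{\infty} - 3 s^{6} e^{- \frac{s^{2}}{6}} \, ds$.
$- 1215 \sqrt{6} \sqrt{\pi}$

Begin with the known integral
$$J(a) = \int_{-\infty}^{\infty} - 3 e^{- a s^{2}} \, ds = - \frac{3 \sqrt{\pi}}{\sqrt{a}}.$$

Differentiating under the integral sign brings down a factor of $(-s^2)$:
$$\frac{dJ}{da} = \int_{-\infty}^{\infty} 3 s^{2} e^{- a s^{2}} \, ds = \frac{3 \sqrt{\pi}}{2 a^{\frac{3}{2}}}.$$

Repeating $3$ times in total — each differentiation brings down another $(-s^2)$ — gives
$$\frac{d^{3}J}{da^{3}} = \int_{-\infty}^{\infty} 3 s^{6} e^{- a s^{2}} \, ds = \frac{45 \sqrt{\pi}}{8 a^{\frac{7}{2}}},$$
and the integrand here is $(-1)^{3}$ times the target integrand, so $I = (-1)^{3}\,\frac{d^{3}J}{da^{3}} = - \frac{45 \sqrt{\pi}}{8 a^{\frac{7}{2}}}$.

Setting $a = \frac{1}{6}$:
$$I = - 1215 \sqrt{6} \sqrt{\pi}.$$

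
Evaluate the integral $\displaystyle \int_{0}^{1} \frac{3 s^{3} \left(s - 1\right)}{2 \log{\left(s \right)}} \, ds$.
$\log{\left(\frac{5 \sqrt{5}}{8} \right)}$

Replace the exponent $4$ by a parameter $a$: let $I(a) = \int_{0}^{1} \frac{3 \left(- s^{3} + s^{a}\right)}{2 \log{\left(s \right)}} \, ds$.

Since $\dfrac{\partial}{\partial a}\,s^{a} = s^{a} \ln s$, the $\ln s$ in the denominator cancels and
$$\frac{dI}{da} = \int_{0}^{1} \frac{3}{2} s^{a} \, ds = \frac{3}{2} \left[\frac{s^{a+1}}{a+1}\right]_0^1 = \frac{3}{2 \left(a + 1\right)}.$$

Integrating with respect to $a$ gives $I(a) = \log{\left(\frac{\left(a + 1\right)^{\frac{3}{2}}}{8} \right)} + C$.

At $a = 3$ the integrand is identically $0$, so $I(3) = 0$. The closed form gives $0$, hence $C = 0$.

Setting $a = 4$:
$$I = \log{\left(\frac{5 \sqrt{5}}{8} \right)}.$$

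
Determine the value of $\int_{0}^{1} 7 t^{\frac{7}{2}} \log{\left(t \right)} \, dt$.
$- \frac{28}{81}$

Consider the simpler parametrised integral
$$J(a) = \int_{0}^{1} 7 t^{a} \, dt = \frac{7}{a + 1}.$$

Differentiating under the integral sign brings down a factor of $\ln t$:
$$\frac{dJ}{da} = \int_{0}^{1} 7 t^{a} \log{\left(t \right)} \, dt = - \frac{7}{\left(a + 1\right)^{2}}.$$

The integral on the left is $I$, so $I = - \frac{7}{\left(a + 1\right)^{2}}$.

Setting $a = \frac{7}{2}$:
$$I = - \frac{28}{81}.$$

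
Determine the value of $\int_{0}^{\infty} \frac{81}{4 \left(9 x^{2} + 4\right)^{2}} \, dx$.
$\frac{27 \pi}{128}$

Begin with the known result
$$J(a) = \int_{0}^{\infty} \frac{1}{4 \left(a^{2} + x^{2}\right)} \, dx = \frac{\pi}{8 a}.$$

Differentiating under the integral sign with respect to $a$,
$$\frac{dJ}{da} = \int_{0}^{\infty} - \frac{a}{2 \left(a^{2} + x^{2}\right)^{2}} \, dx = - \frac{\pi}{8 a^{2}},$$
so $\int_{0}^{\infty} \frac{1}{4 \left(a^{2} + x^{2}\right)^{2}} \, dx = \frac{\pi}{16 a^{3}}$.

Setting $a = \frac{2}{3}$:
$$I = \frac{27 \pi}{128}.$$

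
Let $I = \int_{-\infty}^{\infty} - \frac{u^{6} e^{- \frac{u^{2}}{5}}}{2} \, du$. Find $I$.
$- \frac{1875 \sqrt{5} \sqrt{\pi}}{16}$

Begin with the known integral
$$J(a) = \int_{-\infty}^{\infty} - \frac{e^{- a u^{2}}}{2} \, du = - \frac{\sqrt{\pi}}{2 \sqrt{a}}.$$

Differentiating under the integral sign brings down a factor of $(-u^2)$:
$$\frac{dJ}{da} = \int_{-\infty}^{\infty} \frac{u^{2} e^{- a u^{2}}}{2} \, du = \frac{\sqrt{\pi}}{4 a^{\frac{3}{2}}}.$$

Repeating $3$ times in total — each differentiation brings down another $(-u^2)$ — gives
$$\frac{d^{3}J}{da^{3}} = \int_{-\infty}^{\infty} \frac{u^{6} e^{- a u^{2}}}{2} \, du = \frac{15 \sqrt{\pi}}{16 a^{\frac{7}{2}}},$$
and the integrand here is $(-1)^{3}$ times the target integrand, so $I = (-1)^{3}\,\frac{d^{3}J}{da^{3}} = - \frac{15 \sqrt{\pi}}{16 a^{\frac{7}{2}}}$.

Setting $a = \frac{1}{5}$:
$$I = - \frac{1875 \sqrt{5} \sqrt{\pi}}{16}.$$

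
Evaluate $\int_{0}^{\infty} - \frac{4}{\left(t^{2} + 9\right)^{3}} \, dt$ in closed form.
$- \frac{\pi}{324}$

Start from the standard arctangent integral
$$J(a) = \int_{0}^{\infty} - \frac{4}{a^{2} + t^{2}} \, dt = - \frac{2 \pi}{a}.$$

Differentiating under the integral sign with respect to $a$,
$$\frac{dJ}{da} = \int_{0}^{\infty} \frac{8 a}{\left(a^{2} + t^{2}\right)^{2}} \, dt = \frac{2 \pi}{a^{2}},$$
so $\int_{0}^{\infty} - \frac{4}{\left(a^{2} + t^{2}\right)^{2}} \, dt = - \frac{\pi}{a^{3}}$.

Repeating — each differentiation of $1/(t^2+a^2)^j$ produces $-2ja/(t^2+a^2)^{j+1}$ — and dividing through by $-2ja$ at each step yields, after $2$ differentiations in total,
$$\int_{0}^{\infty} - \frac{4}{\left(a^{2} + t^{2}\right)^{3}} \, dt = - \frac{3 \pi}{4 a^{5}}.$$

Setting $a = 3$:
$$I = - \frac{\pi}{324}.$$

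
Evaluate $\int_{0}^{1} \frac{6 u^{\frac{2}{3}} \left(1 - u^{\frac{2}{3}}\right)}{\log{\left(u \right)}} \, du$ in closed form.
$\log{\left(\frac{15625}{117649} \right)}$

Introduce a parameter $a$ in the exponent: let $I(a) = \int_{0}^{1} \frac{6 \left(- u^{\frac{4}{3}} + u^{a}\right)}{\log{\left(u \right)}} \, du$.

Since $\dfrac{\partial}{\partial a}\,u^{a} = u^{a} \ln u$, the $\ln u$ in the denominator cancels and
$$\frac{dI}{da} = \int_{0}^{1} 6 u^{a} \, du = 6 \left[\frac{u^{a+1}}{a+1}\right]_0^1 = \frac{6}{a + 1}.$$

Integrating with respect to $a$ gives $I(a) = \log{\left(\frac{729 \left(a + 1\right)^{6}}{117649} \right)} + C$.

At $a = \frac{4}{3}$ the integrand is identically $0$, so $I(\frac{4}{3}) = 0$. The closed form gives $0$, hence $C = 0$.

Setting $a = \frac{2}{3}$:
$$I = \log{\left(\frac{15625}{117649} \right)}.$$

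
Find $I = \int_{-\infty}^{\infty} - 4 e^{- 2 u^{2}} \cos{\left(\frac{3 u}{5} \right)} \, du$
$- \frac{2 \sqrt{2} \sqrt{\pi}}{e^{\frac{9}{200}}}$

Let $b$ denote the cosine frequency and define $I(b) = \int_{-\infty}^{\infty} - 4 e^{- 2 u^{2}} \cos{\left(b u \right)} \, du$.

Differentiating under the integral sign,
$$I'(b) = \int_{-\infty}^{\infty} 4 u e^{- 2 u^{2}} \sin{\left(b u \right)} \, du.$$

Integrate $\int_{-\infty}^{\infty} u \sin(b u)\, e^{- 2 u^{2}}\, du$ by parts with $w = \sin(b u)$ and $dv = u\, e^{- 2 u^{2}}\, du$, giving $v = - \frac{e^{- 2 u^{2}}}{4}$. The boundary term vanishes and
$$\int_{-\infty}^{\infty} u \sin(b u)\, e^{- 2 u^{2}}\, du = \frac{b}{4} \int_{-\infty}^{\infty} \cos(b u)\, e^{- 2 u^{2}}\, du,$$
so $I'(b) = - \frac{b}{4}\, I(b)$.

This is a separable first-order ODE; solving with the initial condition $I(0) = \int_{-\infty}^{\infty} - 4 e^{- 2 u^{2}}\,du = - 2 \sqrt{2} \sqrt{\pi}$ gives
$$I(b) = - 2 \sqrt{2} \sqrt{\pi} e^{- \frac{b^{2}}{8}}.$$

Setting $b = \frac{3}{5}$:
$$I = - \frac{2 \sqrt{2} \sqrt{\pi}}{e^{\frac{9}{200}}}.$$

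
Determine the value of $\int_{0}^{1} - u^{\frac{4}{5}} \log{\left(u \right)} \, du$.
$\frac{25}{81}$

Start from the elementary integral
$$J(a) = \int_{0}^{1} - u^{a} \, du = - \frac{1}{a + 1}.$$

Differentiating under the integral sign brings down a factor of $\ln u$:
$$\frac{dJ}{da} = \int_{0}^{1} - u^{a} \log{\left(u \right)} \, du = \frac{1}{\left(a + 1\right)^{2}}.$$

The integral on the left is $I$, so $I = \frac{1}{\left(a + 1\right)^{2}}$.

Setting $a = \frac{4}{5}$:
$$I = \frac{25}{81}.$$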